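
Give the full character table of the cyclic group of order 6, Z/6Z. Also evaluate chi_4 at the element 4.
Character table of Z/6Z (irreps indexed chi_0,...,chi_5 with chi_k(m) = zeta_6^(k*m), zeta_6 = exp(2*pi*i/6)):
  irrep \ class  {0} (size 1)  {1} (size 1)    {2} (size 1)    {3} (size 1)  {4} (size 1)    {5} (size 1)  
  chi_0          1             1               1               1             1               1             
  chi_1          1             exp(I*pi/3)     exp(2*I*pi/3)   -1            exp(-2*I*pi/3)  exp(-I*pi/3)  
  chi_2          1             exp(2*I*pi/3)   exp(-2*I*pi/3)  1             exp(2*I*pi/3)   exp(-2*I*pi/3)
  chi_3          1             -1              1               -1            1               -1            
  chi_4          1             exp(-2*I*pi/3)  exp(2*I*pi/3)   1             exp(-2*I*pi/3)  exp(2*I*pi/3) 
  chi_5          1             exp(-I*pi/3)    exp(-2*I*pi/3)  -1            exp(2*I*pi/3)   exp(I*pi/3)   

Spot check: chi_4(4) = zeta_6^(4*4) = zeta_6^16 = exp(-2*I*pi/3).

Justification: Z/6Z is abelian, so all 6 irreducible complex representations are 1-dimensional. They are given by chi_k(m) = zeta_6^(k*m) for k = 0,...,5. Row orthogonality: sum_m chi_k(m) conj(chi_l(m)) = 6 * [k = l].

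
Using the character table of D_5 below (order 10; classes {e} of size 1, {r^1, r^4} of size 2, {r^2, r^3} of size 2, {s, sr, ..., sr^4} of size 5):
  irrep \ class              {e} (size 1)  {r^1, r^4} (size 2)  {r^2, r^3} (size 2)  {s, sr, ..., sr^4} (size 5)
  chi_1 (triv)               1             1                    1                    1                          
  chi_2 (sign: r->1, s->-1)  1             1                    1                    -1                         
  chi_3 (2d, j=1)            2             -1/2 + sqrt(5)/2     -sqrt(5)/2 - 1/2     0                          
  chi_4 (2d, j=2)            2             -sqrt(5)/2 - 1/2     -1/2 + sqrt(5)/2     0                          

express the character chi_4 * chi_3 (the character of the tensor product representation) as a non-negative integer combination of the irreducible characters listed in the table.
chi_4 tensor chi_3 = chi_3 + chi_4 (all other irreducibles have multiplicity 0).

Why: The character of a tensor product is the pointwise product (chi_4 * chi_3)(C) = chi_4(C) * chi_3(C):
  {e}: (2)*(2), {r^1, r^4}: (-sqrt(5)/2 - 1/2)*(-1/2 + sqrt(5)/2), {r^2, r^3}: (-1/2 + sqrt(5)/2)*(-sqrt(5)/2 - 1/2), {s, sr, ..., sr^4}: (0)*(0)
so (chi_4 * chi_3) takes values
  {e} -> 4, {r^1, r^4} -> -1, {r^2, r^3} -> -1, {s, sr, ..., sr^4} -> 0.
Now take the inner product of this character with each irreducible chi from the table, <chi_4*chi_3, chi> = (1/10) sum_C |C| (chi_4*chi_3)(C) conj(chi(C)):
  <chi_4*chi_3, chi_1> = (1/10)[1*(4)*conj(1) + 2*(-1)*conj(1) + 2*(-1)*conj(1) + 5*(0)*conj(1)]
      = (1/10)[(4) + (-2) + (-2) + (0)] = 0/10 = 0
  <chi_4*chi_3, chi_2> = (1/10)[1*(4)*conj(1) + 2*(-1)*conj(1) + 2*(-1)*conj(1) + 5*(0)*conj(-1)]
      = (1/10)[(4) + (-2) + (-2) + (0)] = 0/10 = 0
  <chi_4*chi_3, chi_3> = (1/10)[1*(4)*conj(2) + 2*(-1)*conj(-1/2 + sqrt(5)/2) + 2*(-1)*conj(-sqrt(5)/2 - 1/2) + 5*(0)*conj(0)]
      = (1/10)[(8) + (1 - sqrt(5)) + (1 + sqrt(5)) + (0)] = 10/10 = 1
  <chi_4*chi_3, chi_4> = (1/10)[1*(4)*conj(2) + 2*(-1)*conj(-sqrt(5)/2 - 1/2) + 2*(-1)*conj(-1/2 + sqrt(5)/2) + 5*(0)*conj(0)]
      = (1/10)[(8) + (1 + sqrt(5)) + (1 - sqrt(5)) + (0)] = 10/10 = 1
Hence the multiplicities are chi_3: 1, chi_4: 1. Dimension check: dim(chi_4)*dim(chi_3) = 2*2 = 4 and sum (mult * dim) = 1*2 + 1*2 = 4.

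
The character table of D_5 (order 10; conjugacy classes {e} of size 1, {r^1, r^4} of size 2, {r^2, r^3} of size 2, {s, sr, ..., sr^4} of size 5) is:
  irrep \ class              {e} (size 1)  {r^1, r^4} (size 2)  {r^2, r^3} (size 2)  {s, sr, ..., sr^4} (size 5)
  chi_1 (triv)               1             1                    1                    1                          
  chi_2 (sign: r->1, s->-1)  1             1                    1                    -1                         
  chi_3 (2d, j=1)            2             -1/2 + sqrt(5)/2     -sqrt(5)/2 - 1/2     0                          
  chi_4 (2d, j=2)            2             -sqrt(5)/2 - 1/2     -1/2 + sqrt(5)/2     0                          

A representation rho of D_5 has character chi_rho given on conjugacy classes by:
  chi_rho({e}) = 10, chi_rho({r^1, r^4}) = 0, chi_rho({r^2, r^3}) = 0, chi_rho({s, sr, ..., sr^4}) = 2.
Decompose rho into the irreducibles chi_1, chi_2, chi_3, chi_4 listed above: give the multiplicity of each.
Multiplicities: chi_1: 2, chi_2: 0, chi_3: 2, chi_4: 2.

Proof sketch: Use <chi_rho, chi> = (1/|G|) sum_C |C| * chi_rho(C) * conj(chi(C)) with |G| = 10 for each irreducible chi in the table:
  <chi_rho, chi_1> = (1/10)[1*(10)*conj(1) + 2*(0)*conj(1) + 2*(0)*conj(1) + 5*(2)*conj(1)]
      = (1/10)[(10) + (0) + (0) + (10)] = 20/10 = 2
  <chi_rho, chi_2> = (1/10)[1*(10)*conj(1) + 2*(0)*conj(1) + 2*(0)*conj(1) + 5*(2)*conj(-1)]
      = (1/10)[(10) + (0) + (0) + (-10)] = 0/10 = 0
  <chi_rho, chi_3> = (1/10)[1*(10)*conj(2) + 2*(0)*conj(-1/2 + sqrt(5)/2) + 2*(0)*conj(-sqrt(5)/2 - 1/2) + 5*(2)*conj(0)]
      = (1/10)[(20) + (0) + (0) + (0)] = 20/10 = 2
  <chi_rho, chi_4> = (1/10)[1*(10)*conj(2) + 2*(0)*conj(-sqrt(5)/2 - 1/2) + 2*(0)*conj(-1/2 + sqrt(5)/2) + 5*(2)*conj(0)]
      = (1/10)[(20) + (0) + (0) + (0)] = 20/10 = 2
Dimension check: dim(rho) = sum (mult * dim) = 2*1 + 0*1 + 2*2 + 2*2 = 10 = chi_rho(e) = 10.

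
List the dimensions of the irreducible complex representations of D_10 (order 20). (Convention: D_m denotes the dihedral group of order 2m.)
Dimensions: 1, 1, 1, 1, 2, 2, 2, 2

Why: There are 8 irreducibles (= number of conjugacy classes). Their dimensions d_i satisfy sum d_i^2 = |G| = 20: 1 + 1 + 1 + 1 + 4 + 4 + 4 + 4 = 20.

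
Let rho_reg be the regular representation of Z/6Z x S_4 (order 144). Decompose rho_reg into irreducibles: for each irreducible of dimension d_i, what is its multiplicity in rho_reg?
Each irreducible V_i of dimension d_i appears with multiplicity d_i, i.e. rho_reg = (direct sum over all irreducibles V_i) d_i V_i. The irreducible dimensions for Z/6Z x S_4 are 1, 1, 1, 1, 1, 1, 1, 1, 1, 1, 1, 1, 2, 2, 2, 2, 2, 2, 3, 3, 3, 3, 3, 3, 3, 3, 3, 3, 3, 3: 12 irreducibles of dimension 1, each with multiplicity 1; 6 irreducibles of dimension 2, each with multiplicity 2; 12 irreducibles of dimension 3, each with multiplicity 3. Total dimension 12*1*1 + 6*2*2 + 12*3*3 = 144 = |G|.

Working: General theorem: in the regular representation of a finite group G, each irreducible appears with multiplicity equal to its dimension. Check: dim(rho_reg) = sum d_i^2 = 1 + 1 + 1 + 1 + 1 + 1 + 1 + 1 + 1 + 1 + 1 + 1 + 4 + 4 + 4 + 4 + 4 + 4 + 9 + 9 + 9 + 9 + 9 + 9 + 9 + 9 + 9 + 9 + 9 + 9 = 144 = |G|.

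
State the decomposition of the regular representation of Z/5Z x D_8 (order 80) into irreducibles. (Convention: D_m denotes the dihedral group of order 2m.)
Each irreducible V_i of dimension d_i appears with multiplicity d_i, i.e. rho_reg = (direct sum over all irreducibles V_i) d_i V_i. The irreducible dimensions for Z/5Z x D_8 are 1, 1, 1, 1, 1, 1, 1, 1, 1, 1, 1, 1, 1, 1, 1, 1, 1, 1, 1, 1, 2, 2, 2, 2, 2, 2, 2, 2, 2, 2, 2, 2, 2, 2, 2: 20 irreducibles of dimension 1, each with multiplicity 1; 15 irreducibles of dimension 2, each with multiplicity 2. Total dimension 20*1*1 + 15*2*2 = 80 = |G|.

Working: General theorem: in the regular representation of a finite group G, each irreducible appears with multiplicity equal to its dimension. Check: dim(rho_reg) = sum d_i^2 = 1 + 1 + 1 + 1 + 1 + 1 + 1 + 1 + 1 + 1 + 1 + 1 + 1 + 1 + 1 + 1 + 1 + 1 + 1 + 1 + 4 + 4 + 4 + 4 + 4 + 4 + 4 + 4 + 4 + 4 + 4 + 4 + 4 + 4 + 4 = 80 = |G|.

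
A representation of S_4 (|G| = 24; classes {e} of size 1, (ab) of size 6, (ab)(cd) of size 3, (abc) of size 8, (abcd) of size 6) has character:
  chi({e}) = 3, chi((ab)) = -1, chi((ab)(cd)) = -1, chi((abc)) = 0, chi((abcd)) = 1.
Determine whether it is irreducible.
Irreducible: <chi, chi> = 1.

Solution. <chi, chi> = (1/|G|) sum_C |C| * |chi(C)|^2 = (1/24)[1*|3|^2 + 6*|-1|^2 + 3*|-1|^2 + 8*|0|^2 + 6*|1|^2]
  = (1/24)[(9) + (6) + (3) + (0) + (6)] = 24/24 = 1.
A character is irreducible iff <chi, chi> = 1, so this representation is irreducible.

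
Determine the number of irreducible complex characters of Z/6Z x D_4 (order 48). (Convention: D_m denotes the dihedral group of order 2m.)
30

Details: The number of irreducible complex representations of a finite group equals its number of conjugacy classes. For a direct product, #classes(G x H) = #classes(G) * #classes(H). Z/6Z has 6 classes (abelian), D_4 has 5 classes, so 6 * 5 = 30, so Z/6Z x D_4 (order 48) has exactly 30 irreducible complex representations.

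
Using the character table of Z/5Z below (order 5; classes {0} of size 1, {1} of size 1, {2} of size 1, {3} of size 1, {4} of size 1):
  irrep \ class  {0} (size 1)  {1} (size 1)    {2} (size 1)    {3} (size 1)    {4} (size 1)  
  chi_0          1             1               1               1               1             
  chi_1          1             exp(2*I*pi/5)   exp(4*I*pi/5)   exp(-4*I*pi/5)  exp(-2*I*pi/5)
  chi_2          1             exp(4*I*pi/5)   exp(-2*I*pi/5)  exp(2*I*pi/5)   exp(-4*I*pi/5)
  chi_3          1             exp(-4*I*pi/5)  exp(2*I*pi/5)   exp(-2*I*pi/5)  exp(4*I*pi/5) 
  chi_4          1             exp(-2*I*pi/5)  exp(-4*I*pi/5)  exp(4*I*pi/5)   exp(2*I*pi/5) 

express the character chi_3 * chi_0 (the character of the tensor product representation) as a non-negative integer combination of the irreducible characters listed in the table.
chi_3 tensor chi_0 = chi_3 (all other irreducibles have multiplicity 0).

Details: The character of a tensor product is the pointwise product (chi_3 * chi_0)(C) = chi_3(C) * chi_0(C):
  {0}: (1)*(1), {1}: (exp(-4*I*pi/5))*(1), {2}: (exp(2*I*pi/5))*(1), {3}: (exp(-2*I*pi/5))*(1), {4}: (exp(4*I*pi/5))*(1)
so (chi_3 * chi_0) takes values
  {0} -> 1, {1} -> exp(-4*I*pi/5), {2} -> exp(2*I*pi/5), {3} -> exp(-2*I*pi/5), {4} -> exp(4*I*pi/5).
Now take the inner product of this character with each irreducible chi from the table, <chi_3*chi_0, chi> = (1/5) sum_C |C| (chi_3*chi_0)(C) conj(chi(C)):
  <chi_3*chi_0, chi_0> = (1/5)[1*(1)*conj(1) + 1*(exp(-4*I*pi/5))*conj(1) + 1*(exp(2*I*pi/5))*conj(1) + 1*(exp(-2*I*pi/5))*conj(1) + 1*(exp(4*I*pi/5))*conj(1)]
      = (1/5)[(1) + (exp(-4*I*pi/5)) + (exp(2*I*pi/5)) + (exp(-2*I*pi/5)) + (exp(4*I*pi/5))] = 0/5 = 0
  <chi_3*chi_0, chi_1> = (1/5)[1*(1)*conj(1) + 1*(exp(-4*I*pi/5))*conj(exp(2*I*pi/5)) + 1*(exp(2*I*pi/5))*conj(exp(4*I*pi/5)) + 1*(exp(-2*I*pi/5))*conj(exp(-4*I*pi/5)) + 1*(exp(4*I*pi/5))*conj(exp(-2*I*pi/5))]
      = (1/5)[(1) + (exp(4*I*pi/5)) + (exp(-2*I*pi/5)) + (exp(2*I*pi/5)) + (exp(-4*I*pi/5))] = 0/5 = 0
  <chi_3*chi_0, chi_2> = (1/5)[1*(1)*conj(1) + 1*(exp(-4*I*pi/5))*conj(exp(4*I*pi/5)) + 1*(exp(2*I*pi/5))*conj(exp(-2*I*pi/5)) + 1*(exp(-2*I*pi/5))*conj(exp(2*I*pi/5)) + 1*(exp(4*I*pi/5))*conj(exp(-4*I*pi/5))]
      = (1/5)[(1) + (exp(2*I*pi/5)) + (exp(4*I*pi/5)) + (exp(-4*I*pi/5)) + (exp(-2*I*pi/5))] = 0/5 = 0
  <chi_3*chi_0, chi_3> = (1/5)[1*(1)*conj(1) + 1*(exp(-4*I*pi/5))*conj(exp(-4*I*pi/5)) + 1*(exp(2*I*pi/5))*conj(exp(2*I*pi/5)) + 1*(exp(-2*I*pi/5))*conj(exp(-2*I*pi/5)) + 1*(exp(4*I*pi/5))*conj(exp(4*I*pi/5))]
      = (1/5)[(1) + (1) + (1) + (1) + (1)] = 5/5 = 1
  <chi_3*chi_0, chi_4> = (1/5)[1*(1)*conj(1) + 1*(exp(-4*I*pi/5))*conj(exp(-2*I*pi/5)) + 1*(exp(2*I*pi/5))*conj(exp(-4*I*pi/5)) + 1*(exp(-2*I*pi/5))*conj(exp(4*I*pi/5)) + 1*(exp(4*I*pi/5))*conj(exp(2*I*pi/5))]
      = (1/5)[(1) + (exp(-2*I*pi/5)) + (exp(-4*I*pi/5)) + (exp(4*I*pi/5)) + (exp(2*I*pi/5))] = 0/5 = 0
(Exp terms are combined using exp(i*s)*conj(exp(i*t)) = exp(i*(s-t)), and sums of them are collapsed using the identity that for every m > 1 the m distinct m-th roots of unity sum to 0, e.g. 1 + exp(2*I*pi/3) + exp(-2*I*pi/3) = 0.)
Hence the multiplicities are chi_3: 1. Dimension check: dim(chi_3)*dim(chi_0) = 1*1 = 1 and sum (mult * dim) = 1*1 = 1.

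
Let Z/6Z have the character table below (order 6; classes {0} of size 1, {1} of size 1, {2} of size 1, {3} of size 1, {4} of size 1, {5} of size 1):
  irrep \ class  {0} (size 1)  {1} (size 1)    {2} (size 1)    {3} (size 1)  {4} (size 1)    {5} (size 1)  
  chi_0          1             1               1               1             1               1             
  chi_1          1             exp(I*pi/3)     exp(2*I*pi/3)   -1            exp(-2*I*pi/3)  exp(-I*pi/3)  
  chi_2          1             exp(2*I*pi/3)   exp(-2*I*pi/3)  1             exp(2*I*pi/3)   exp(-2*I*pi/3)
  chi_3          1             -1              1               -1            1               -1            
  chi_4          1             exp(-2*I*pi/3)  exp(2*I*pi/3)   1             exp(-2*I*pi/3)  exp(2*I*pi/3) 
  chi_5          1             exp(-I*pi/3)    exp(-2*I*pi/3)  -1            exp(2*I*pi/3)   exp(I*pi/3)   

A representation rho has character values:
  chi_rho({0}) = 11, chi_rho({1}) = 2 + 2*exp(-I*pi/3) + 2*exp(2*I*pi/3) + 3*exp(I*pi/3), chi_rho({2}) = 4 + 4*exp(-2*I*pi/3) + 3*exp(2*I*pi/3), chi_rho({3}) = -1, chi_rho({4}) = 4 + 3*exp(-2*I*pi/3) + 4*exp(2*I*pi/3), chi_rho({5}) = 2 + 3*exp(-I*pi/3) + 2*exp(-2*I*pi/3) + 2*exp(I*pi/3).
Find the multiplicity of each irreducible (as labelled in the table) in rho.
Multiplicities: chi_0: 3, chi_1: 3, chi_2: 2, chi_3: 1, chi_4: 0, chi_5: 2.

Justification: Use <chi_rho, chi> = (1/|G|) sum_C |C| * chi_rho(C) * conj(chi(C)) with |G| = 6 for each irreducible chi in the table:
  <chi_rho, chi_0> = (1/6)[1*(11)*conj(1) + 1*(2 + 2*exp(-I*pi/3) + 2*exp(2*I*pi/3) + 3*exp(I*pi/3))*conj(1) + 1*(4 + 4*exp(-2*I*pi/3) + 3*exp(2*I*pi/3))*conj(1) + 1*(-1)*conj(1) + 1*(4 + 3*exp(-2*I*pi/3) + 4*exp(2*I*pi/3))*conj(1) + 1*(2 + 3*exp(-I*pi/3) + 2*exp(-2*I*pi/3) + 2*exp(I*pi/3))*conj(1)]
      = (1/6)[(11) + (2 + 2*exp(-I*pi/3) + 2*exp(2*I*pi/3) + 3*exp(I*pi/3)) + (4 + 4*exp(-2*I*pi/3) + 3*exp(2*I*pi/3)) + (-1) + (4 + 3*exp(-2*I*pi/3) + 4*exp(2*I*pi/3)) + (2 + 3*exp(-I*pi/3) + 2*exp(-2*I*pi/3) + 2*exp(I*pi/3))] = 18/6 = 3
  <chi_rho, chi_1> = (1/6)[1*(11)*conj(1) + 1*(2 + 2*exp(-I*pi/3) + 2*exp(2*I*pi/3) + 3*exp(I*pi/3))*conj(exp(I*pi/3)) + 1*(4 + 4*exp(-2*I*pi/3) + 3*exp(2*I*pi/3))*conj(exp(2*I*pi/3)) + 1*(-1)*conj(-1) + 1*(4 + 3*exp(-2*I*pi/3) + 4*exp(2*I*pi/3))*conj(exp(-2*I*pi/3)) + 1*(2 + 3*exp(-I*pi/3) + 2*exp(-2*I*pi/3) + 2*exp(I*pi/3))*conj(exp(-I*pi/3))]
      = (1/6)[(11) + (3 + 2*exp(-2*I*pi/3) + 2*exp(-I*pi/3) + 2*exp(I*pi/3)) + (-1) + (1) + (-1) + (3 + 2*exp(-I*pi/3) + 2*exp(2*I*pi/3) + 2*exp(I*pi/3))] = 18/6 = 3
  <chi_rho, chi_2> = (1/6)[1*(11)*conj(1) + 1*(2 + 2*exp(-I*pi/3) + 2*exp(2*I*pi/3) + 3*exp(I*pi/3))*conj(exp(2*I*pi/3)) + 1*(4 + 4*exp(-2*I*pi/3) + 3*exp(2*I*pi/3))*conj(exp(-2*I*pi/3)) + 1*(-1)*conj(1) + 1*(4 + 3*exp(-2*I*pi/3) + 4*exp(2*I*pi/3))*conj(exp(2*I*pi/3)) + 1*(2 + 3*exp(-I*pi/3) + 2*exp(-2*I*pi/3) + 2*exp(I*pi/3))*conj(exp(-2*I*pi/3))]
      = (1/6)[(11) + (3*exp(-I*pi/3) + 2*exp(-2*I*pi/3)) + (4 + 3*exp(-2*I*pi/3) + 4*exp(2*I*pi/3)) + (-1) + (4 + 4*exp(-2*I*pi/3) + 3*exp(2*I*pi/3)) + (2*exp(2*I*pi/3) + 3*exp(I*pi/3))] = 12/6 = 2
  <chi_rho, chi_3> = (1/6)[1*(11)*conj(1) + 1*(2 + 2*exp(-I*pi/3) + 2*exp(2*I*pi/3) + 3*exp(I*pi/3))*conj(-1) + 1*(4 + 4*exp(-2*I*pi/3) + 3*exp(2*I*pi/3))*conj(1) + 1*(-1)*conj(-1) + 1*(4 + 3*exp(-2*I*pi/3) + 4*exp(2*I*pi/3))*conj(1) + 1*(2 + 3*exp(-I*pi/3) + 2*exp(-2*I*pi/3) + 2*exp(I*pi/3))*conj(-1)]
      = (1/6)[(11) + (-2 - 3*exp(I*pi/3) - 2*exp(2*I*pi/3) - 2*exp(-I*pi/3)) + (4 + 4*exp(-2*I*pi/3) + 3*exp(2*I*pi/3)) + (1) + (4 + 3*exp(-2*I*pi/3) + 4*exp(2*I*pi/3)) + (-2 - 2*exp(I*pi/3) - 2*exp(-2*I*pi/3) - 3*exp(-I*pi/3))] = 6/6 = 1
  <chi_rho, chi_4> = (1/6)[1*(11)*conj(1) + 1*(2 + 2*exp(-I*pi/3) + 2*exp(2*I*pi/3) + 3*exp(I*pi/3))*conj(exp(-2*I*pi/3)) + 1*(4 + 4*exp(-2*I*pi/3) + 3*exp(2*I*pi/3))*conj(exp(2*I*pi/3)) + 1*(-1)*conj(1) + 1*(4 + 3*exp(-2*I*pi/3) + 4*exp(2*I*pi/3))*conj(exp(-2*I*pi/3)) + 1*(2 + 3*exp(-I*pi/3) + 2*exp(-2*I*pi/3) + 2*exp(I*pi/3))*conj(exp(2*I*pi/3))]
      = (1/6)[(11) + (-3 + 2*exp(-2*I*pi/3) + 2*exp(2*I*pi/3) + 2*exp(I*pi/3)) + (-1) + (-1) + (-1) + (-3 + 2*exp(-2*I*pi/3) + 2*exp(-I*pi/3) + 2*exp(2*I*pi/3))] = 0/6 = 0
  <chi_rho, chi_5> = (1/6)[1*(11)*conj(1) + 1*(2 + 2*exp(-I*pi/3) + 2*exp(2*I*pi/3) + 3*exp(I*pi/3))*conj(exp(-I*pi/3)) + 1*(4 + 4*exp(-2*I*pi/3) + 3*exp(2*I*pi/3))*conj(exp(-2*I*pi/3)) + 1*(-1)*conj(-1) + 1*(4 + 3*exp(-2*I*pi/3) + 4*exp(2*I*pi/3))*conj(exp(2*I*pi/3)) + 1*(2 + 3*exp(-I*pi/3) + 2*exp(-2*I*pi/3) + 2*exp(I*pi/3))*conj(exp(I*pi/3))]
      = (1/6)[(11) + (2*exp(I*pi/3) + 3*exp(2*I*pi/3)) + (4 + 3*exp(-2*I*pi/3) + 4*exp(2*I*pi/3)) + (1) + (4 + 4*exp(-2*I*pi/3) + 3*exp(2*I*pi/3)) + (3*exp(-2*I*pi/3) + 2*exp(-I*pi/3))] = 12/6 = 2
(Exp terms are combined using exp(i*s)*conj(exp(i*t)) = exp(i*(s-t)), and sums of them are collapsed using the identity that for every m > 1 the m distinct m-th roots of unity sum to 0, e.g. 1 + exp(2*I*pi/3) + exp(-2*I*pi/3) = 0.)
Dimension check: dim(rho) = sum (mult * dim) = 3*1 + 3*1 + 2*1 + 1*1 + 0*1 + 2*1 = 11 = chi_rho(e) = 11.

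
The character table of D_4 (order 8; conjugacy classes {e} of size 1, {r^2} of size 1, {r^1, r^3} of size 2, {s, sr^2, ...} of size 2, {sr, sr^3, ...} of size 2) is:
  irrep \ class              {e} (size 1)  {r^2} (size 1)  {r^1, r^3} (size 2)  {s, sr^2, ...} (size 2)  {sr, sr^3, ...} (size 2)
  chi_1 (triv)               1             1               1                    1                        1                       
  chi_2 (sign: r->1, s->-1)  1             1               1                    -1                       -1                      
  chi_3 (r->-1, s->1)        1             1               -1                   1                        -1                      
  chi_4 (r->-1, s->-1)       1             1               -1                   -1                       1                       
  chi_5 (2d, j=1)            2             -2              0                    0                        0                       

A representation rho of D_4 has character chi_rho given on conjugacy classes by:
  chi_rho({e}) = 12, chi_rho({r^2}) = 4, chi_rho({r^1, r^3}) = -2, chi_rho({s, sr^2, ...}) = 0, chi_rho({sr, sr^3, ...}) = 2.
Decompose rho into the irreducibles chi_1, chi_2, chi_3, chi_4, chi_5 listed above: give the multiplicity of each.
Multiplicities: chi_1: 2, chi_2: 1, chi_3: 2, chi_4: 3, chi_5: 2.

Working: Use <chi_rho, chi> = (1/|G|) sum_C |C| * chi_rho(C) * conj(chi(C)) with |G| = 8 for each irreducible chi in the table:
  <chi_rho, chi_1> = (1/8)[1*(12)*conj(1) + 1*(4)*conj(1) + 2*(-2)*conj(1) + 2*(0)*conj(1) + 2*(2)*conj(1)]
      = (1/8)[(12) + (4) + (-4) + (0) + (4)] = 16/8 = 2
  <chi_rho, chi_2> = (1/8)[1*(12)*conj(1) + 1*(4)*conj(1) + 2*(-2)*conj(1) + 2*(0)*conj(-1) + 2*(2)*conj(-1)]
      = (1/8)[(12) + (4) + (-4) + (0) + (-4)] = 8/8 = 1
  <chi_rho, chi_3> = (1/8)[1*(12)*conj(1) + 1*(4)*conj(1) + 2*(-2)*conj(-1) + 2*(0)*conj(1) + 2*(2)*conj(-1)]
      = (1/8)[(12) + (4) + (4) + (0) + (-4)] = 16/8 = 2
  <chi_rho, chi_4> = (1/8)[1*(12)*conj(1) + 1*(4)*conj(1) + 2*(-2)*conj(-1) + 2*(0)*conj(-1) + 2*(2)*conj(1)]
      = (1/8)[(12) + (4) + (4) + (0) + (4)] = 24/8 = 3
  <chi_rho, chi_5> = (1/8)[1*(12)*conj(2) + 1*(4)*conj(-2) + 2*(-2)*conj(0) + 2*(0)*conj(0) + 2*(2)*conj(0)]
      = (1/8)[(24) + (-8) + (0) + (0) + (0)] = 16/8 = 2
Dimension check: dim(rho) = sum (mult * dim) = 2*1 + 1*1 + 2*1 + 3*1 + 2*2 = 12 = chi_rho(e) = 12.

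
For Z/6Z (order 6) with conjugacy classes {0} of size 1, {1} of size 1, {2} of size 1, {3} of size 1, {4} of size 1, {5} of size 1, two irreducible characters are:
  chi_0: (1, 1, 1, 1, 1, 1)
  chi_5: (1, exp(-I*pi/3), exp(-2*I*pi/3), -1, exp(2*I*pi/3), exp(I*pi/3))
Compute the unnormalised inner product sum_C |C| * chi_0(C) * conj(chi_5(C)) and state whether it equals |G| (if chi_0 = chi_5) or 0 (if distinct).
Sum = 0; so <chi_0, chi_5> = 0 (distinct irreducibles are orthogonal).

Argument: Compute term by term over conjugacy classes (|C| * chi_0(C) * conj(chi_5(C))):
  1*(1)*conj(1) + 1*(1)*conj(exp(-I*pi/3)) + 1*(1)*conj(exp(-2*I*pi/3)) + 1*(1)*conj(-1) + 1*(1)*conj(exp(2*I*pi/3)) + 1*(1)*conj(exp(I*pi/3))
  = (1) + (exp(I*pi/3)) + (exp(2*I*pi/3)) + (-1) + (exp(-2*I*pi/3)) + (exp(-I*pi/3))
  = 0.
(Exp terms are combined using exp(i*s)*conj(exp(i*t)) = exp(i*(s-t)), and sums of them are collapsed using the identity that for every m > 1 the m distinct m-th roots of unity sum to 0, e.g. 1 + exp(2*I*pi/3) + exp(-2*I*pi/3) = 0.)
Dividing by |G| = 6 gives 0/6 = 0, matching the row-orthogonality relation <chi_0, chi_5> = [chi_0 = chi_5].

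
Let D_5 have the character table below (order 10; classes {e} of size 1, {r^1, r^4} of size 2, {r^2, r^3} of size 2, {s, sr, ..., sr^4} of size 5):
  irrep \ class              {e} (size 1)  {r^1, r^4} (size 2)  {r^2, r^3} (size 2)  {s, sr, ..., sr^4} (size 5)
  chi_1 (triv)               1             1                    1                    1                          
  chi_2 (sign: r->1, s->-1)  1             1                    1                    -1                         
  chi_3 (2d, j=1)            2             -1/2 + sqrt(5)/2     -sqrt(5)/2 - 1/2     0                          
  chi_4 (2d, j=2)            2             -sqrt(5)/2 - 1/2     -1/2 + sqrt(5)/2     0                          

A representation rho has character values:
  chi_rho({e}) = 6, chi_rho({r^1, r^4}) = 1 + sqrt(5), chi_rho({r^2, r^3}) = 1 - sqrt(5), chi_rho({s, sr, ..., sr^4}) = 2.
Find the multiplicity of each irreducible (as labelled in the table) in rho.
Multiplicities: chi_1: 2, chi_2: 0, chi_3: 2, chi_4: 0.

Working: Use <chi_rho, chi> = (1/|G|) sum_C |C| * chi_rho(C) * conj(chi(C)) with |G| = 10 for each irreducible chi in the table:
  <chi_rho, chi_1> = (1/10)[1*(6)*conj(1) + 2*(1 + sqrt(5))*conj(1) + 2*(1 - sqrt(5))*conj(1) + 5*(2)*conj(1)]
      = (1/10)[(6) + (2 + 2*sqrt(5)) + (2 - 2*sqrt(5)) + (10)] = 20/10 = 2
  <chi_rho, chi_2> = (1/10)[1*(6)*conj(1) + 2*(1 + sqrt(5))*conj(1) + 2*(1 - sqrt(5))*conj(1) + 5*(2)*conj(-1)]
      = (1/10)[(6) + (2 + 2*sqrt(5)) + (2 - 2*sqrt(5)) + (-10)] = 0/10 = 0
  <chi_rho, chi_3> = (1/10)[1*(6)*conj(2) + 2*(1 + sqrt(5))*conj(-1/2 + sqrt(5)/2) + 2*(1 - sqrt(5))*conj(-sqrt(5)/2 - 1/2) + 5*(2)*conj(0)]
      = (1/10)[(12) + (4) + (4) + (0)] = 20/10 = 2
  <chi_rho, chi_4> = (1/10)[1*(6)*conj(2) + 2*(1 + sqrt(5))*conj(-sqrt(5)/2 - 1/2) + 2*(1 - sqrt(5))*conj(-1/2 + sqrt(5)/2) + 5*(2)*conj(0)]
      = (1/10)[(12) + (-6 - 2*sqrt(5)) + (-6 + 2*sqrt(5)) + (0)] = 0/10 = 0
Dimension check: dim(rho) = sum (mult * dim) = 2*1 + 0*1 + 2*2 + 0*2 = 6 = chi_rho(e) = 6.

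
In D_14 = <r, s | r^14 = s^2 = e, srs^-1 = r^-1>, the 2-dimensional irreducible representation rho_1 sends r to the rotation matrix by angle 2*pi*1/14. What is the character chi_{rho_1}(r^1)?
chi_{rho_1}(r^1) = 2*cos(2*pi*1*1/14) = 2*cos(pi/7)

Derivation: rho_1(r^1) is rotation by angle 2*pi*1*1/14, whose trace is 2*cos(2*pi*1*1/14) = 2*cos(pi/7).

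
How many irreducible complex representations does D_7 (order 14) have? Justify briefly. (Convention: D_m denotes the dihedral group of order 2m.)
5

Reasoning: The number of irreducible complex representations of a finite group equals its number of conjugacy classes. D_7 has 5 conjugacy classes ((n+3)/2 for n odd), so D_7 (order 14) has exactly 5 irreducible complex representations.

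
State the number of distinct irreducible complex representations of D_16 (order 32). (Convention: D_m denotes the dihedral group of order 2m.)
11

Why: The number of irreducible complex representations of a finite group equals its number of conjugacy classes. D_16 has 11 conjugacy classes (n/2 + 3 for n even), so D_16 (order 32) has exactly 11 irreducible complex representations.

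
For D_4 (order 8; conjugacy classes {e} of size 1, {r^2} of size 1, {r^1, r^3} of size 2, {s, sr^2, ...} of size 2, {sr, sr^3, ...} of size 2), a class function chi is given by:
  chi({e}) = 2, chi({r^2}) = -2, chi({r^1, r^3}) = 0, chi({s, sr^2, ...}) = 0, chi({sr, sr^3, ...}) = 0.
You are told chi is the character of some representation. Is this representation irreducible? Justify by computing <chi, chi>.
Irreducible: <chi, chi> = 1.

Justification: <chi, chi> = (1/|G|) sum_C |C| * |chi(C)|^2 = (1/8)[1*|2|^2 + 1*|-2|^2 + 2*|0|^2 + 2*|0|^2 + 2*|0|^2]
  = (1/8)[(4) + (4) + (0) + (0) + (0)] = 8/8 = 1.
A character is irreducible iff <chi, chi> = 1, so this representation is irreducible.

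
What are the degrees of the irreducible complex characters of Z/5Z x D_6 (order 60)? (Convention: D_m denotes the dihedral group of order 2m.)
Dimensions: 1, 1, 1, 1, 1, 1, 1, 1, 1, 1, 1, 1, 1, 1, 1, 1, 1, 1, 1, 1, 2, 2, 2, 2, 2, 2, 2, 2, 2, 2

Argument: There are 30 irreducibles (= number of conjugacy classes). Their dimensions d_i satisfy sum d_i^2 = |G| = 60: 1 + 1 + 1 + 1 + 1 + 1 + 1 + 1 + 1 + 1 + 1 + 1 + 1 + 1 + 1 + 1 + 1 + 1 + 1 + 1 + 4 + 4 + 4 + 4 + 4 + 4 + 4 + 4 + 4 + 4 = 60. (For the product with Z/5Z: each of the 5 1-dim characters of Z/5Z tensors with each irrep of D_6, giving 5 copies of each D_6-dimension.)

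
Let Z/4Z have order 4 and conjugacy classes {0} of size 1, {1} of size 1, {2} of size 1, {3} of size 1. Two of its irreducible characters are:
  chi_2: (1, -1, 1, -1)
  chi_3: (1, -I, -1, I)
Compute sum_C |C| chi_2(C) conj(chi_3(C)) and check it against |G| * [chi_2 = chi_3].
Sum = 0; so <chi_2, chi_3> = 0 (distinct irreducibles are orthogonal).

Argument: Compute term by term over conjugacy classes (|C| * chi_2(C) * conj(chi_3(C))):
  1*(1)*conj(1) + 1*(-1)*conj(-I) + 1*(1)*conj(-1) + 1*(-1)*conj(I)
  = (1) + (-I) + (-1) + (I)
  = 0.
(Exp terms are combined using exp(i*s)*conj(exp(i*t)) = exp(i*(s-t)), and sums of them are collapsed using the identity that for every m > 1 the m distinct m-th roots of unity sum to 0, e.g. 1 + exp(2*I*pi/3) + exp(-2*I*pi/3) = 0.)
Dividing by |G| = 4 gives 0/4 = 0, matching the row-orthogonality relation <chi_2, chi_3> = [chi_2 = chi_3].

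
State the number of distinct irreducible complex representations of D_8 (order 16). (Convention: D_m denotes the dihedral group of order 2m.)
7

Justification: The number of irreducible complex representations of a finite group equals its number of conjugacy classes. D_8 has 7 conjugacy classes (n/2 + 3 for n even), so D_8 (order 16) has exactly 7 irreducible complex representations.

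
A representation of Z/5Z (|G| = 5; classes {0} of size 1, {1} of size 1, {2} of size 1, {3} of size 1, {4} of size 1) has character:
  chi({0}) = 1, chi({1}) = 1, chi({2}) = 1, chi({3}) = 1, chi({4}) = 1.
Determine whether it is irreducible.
Irreducible: <chi, chi> = 1.

Argument: <chi, chi> = (1/|G|) sum_C |C| * |chi(C)|^2 = (1/5)[1*|1|^2 + 1*|1|^2 + 1*|1|^2 + 1*|1|^2 + 1*|1|^2]
  = (1/5)[(1) + (1) + (1) + (1) + (1)] = 5/5 = 1.
(Exp terms are combined using exp(i*s)*conj(exp(i*t)) = exp(i*(s-t)), and sums of them are collapsed using the identity that for every m > 1 the m distinct m-th roots of unity sum to 0, e.g. 1 + exp(2*I*pi/3) + exp(-2*I*pi/3) = 0.)
A character is irreducible iff <chi, chi> = 1, so this representation is irreducible.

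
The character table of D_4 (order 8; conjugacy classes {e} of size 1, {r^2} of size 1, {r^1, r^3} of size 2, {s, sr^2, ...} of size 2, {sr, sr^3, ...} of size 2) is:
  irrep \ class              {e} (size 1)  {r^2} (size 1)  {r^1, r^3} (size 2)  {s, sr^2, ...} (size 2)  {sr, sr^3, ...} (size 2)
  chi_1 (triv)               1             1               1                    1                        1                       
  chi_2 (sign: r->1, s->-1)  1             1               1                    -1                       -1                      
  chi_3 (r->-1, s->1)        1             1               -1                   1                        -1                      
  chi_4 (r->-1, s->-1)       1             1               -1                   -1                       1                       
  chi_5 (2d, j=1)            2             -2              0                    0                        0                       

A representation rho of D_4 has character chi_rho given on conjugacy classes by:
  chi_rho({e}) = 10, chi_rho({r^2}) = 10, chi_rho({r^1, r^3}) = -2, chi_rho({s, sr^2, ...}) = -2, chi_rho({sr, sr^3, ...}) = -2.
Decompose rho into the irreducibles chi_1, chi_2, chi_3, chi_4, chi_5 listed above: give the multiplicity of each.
Multiplicities: chi_1: 1, chi_2: 3, chi_3: 3, chi_4: 3, chi_5: 0.

Details: Use <chi_rho, chi> = (1/|G|) sum_C |C| * chi_rho(C) * conj(chi(C)) with |G| = 8 for each irreducible chi in the table:
  <chi_rho, chi_1> = (1/8)[1*(10)*conj(1) + 1*(10)*conj(1) + 2*(-2)*conj(1) + 2*(-2)*conj(1) + 2*(-2)*conj(1)]
      = (1/8)[(10) + (10) + (-4) + (-4) + (-4)] = 8/8 = 1
  <chi_rho, chi_2> = (1/8)[1*(10)*conj(1) + 1*(10)*conj(1) + 2*(-2)*conj(1) + 2*(-2)*conj(-1) + 2*(-2)*conj(-1)]
      = (1/8)[(10) + (10) + (-4) + (4) + (4)] = 24/8 = 3
  <chi_rho, chi_3> = (1/8)[1*(10)*conj(1) + 1*(10)*conj(1) + 2*(-2)*conj(-1) + 2*(-2)*conj(1) + 2*(-2)*conj(-1)]
      = (1/8)[(10) + (10) + (4) + (-4) + (4)] = 24/8 = 3
  <chi_rho, chi_4> = (1/8)[1*(10)*conj(1) + 1*(10)*conj(1) + 2*(-2)*conj(-1) + 2*(-2)*conj(-1) + 2*(-2)*conj(1)]
      = (1/8)[(10) + (10) + (4) + (4) + (-4)] = 24/8 = 3
  <chi_rho, chi_5> = (1/8)[1*(10)*conj(2) + 1*(10)*conj(-2) + 2*(-2)*conj(0) + 2*(-2)*conj(0) + 2*(-2)*conj(0)]
      = (1/8)[(20) + (-20) + (0) + (0) + (0)] = 0/8 = 0
Dimension check: dim(rho) = sum (mult * dim) = 1*1 + 3*1 + 3*1 + 3*1 + 0*2 = 10 = chi_rho(e) = 10.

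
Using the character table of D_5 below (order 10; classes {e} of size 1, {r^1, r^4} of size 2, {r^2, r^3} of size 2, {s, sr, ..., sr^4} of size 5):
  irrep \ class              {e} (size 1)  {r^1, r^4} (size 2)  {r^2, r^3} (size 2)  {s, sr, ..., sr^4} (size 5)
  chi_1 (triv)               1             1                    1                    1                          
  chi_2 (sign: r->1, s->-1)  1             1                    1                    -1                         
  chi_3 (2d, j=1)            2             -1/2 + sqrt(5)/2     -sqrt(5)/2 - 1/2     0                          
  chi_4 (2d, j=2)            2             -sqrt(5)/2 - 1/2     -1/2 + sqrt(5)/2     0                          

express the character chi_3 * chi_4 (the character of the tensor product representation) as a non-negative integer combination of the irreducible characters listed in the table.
chi_3 tensor chi_4 = chi_3 + chi_4 (all other irreducibles have multiplicity 0).

Derivation: The character of a tensor product is the pointwise product (chi_3 * chi_4)(C) = chi_3(C) * chi_4(C):
  {e}: (2)*(2), {r^1, r^4}: (-1/2 + sqrt(5)/2)*(-sqrt(5)/2 - 1/2), {r^2, r^3}: (-sqrt(5)/2 - 1/2)*(-1/2 + sqrt(5)/2), {s, sr, ..., sr^4}: (0)*(0)
so (chi_3 * chi_4) takes values
  {e} -> 4, {r^1, r^4} -> -1, {r^2, r^3} -> -1, {s, sr, ..., sr^4} -> 0.
Now take the inner product of this character with each irreducible chi from the table, <chi_3*chi_4, chi> = (1/10) sum_C |C| (chi_3*chi_4)(C) conj(chi(C)):
  <chi_3*chi_4, chi_1> = (1/10)[1*(4)*conj(1) + 2*(-1)*conj(1) + 2*(-1)*conj(1) + 5*(0)*conj(1)]
      = (1/10)[(4) + (-2) + (-2) + (0)] = 0/10 = 0
  <chi_3*chi_4, chi_2> = (1/10)[1*(4)*conj(1) + 2*(-1)*conj(1) + 2*(-1)*conj(1) + 5*(0)*conj(-1)]
      = (1/10)[(4) + (-2) + (-2) + (0)] = 0/10 = 0
  <chi_3*chi_4, chi_3> = (1/10)[1*(4)*conj(2) + 2*(-1)*conj(-1/2 + sqrt(5)/2) + 2*(-1)*conj(-sqrt(5)/2 - 1/2) + 5*(0)*conj(0)]
      = (1/10)[(8) + (1 - sqrt(5)) + (1 + sqrt(5)) + (0)] = 10/10 = 1
  <chi_3*chi_4, chi_4> = (1/10)[1*(4)*conj(2) + 2*(-1)*conj(-sqrt(5)/2 - 1/2) + 2*(-1)*conj(-1/2 + sqrt(5)/2) + 5*(0)*conj(0)]
      = (1/10)[(8) + (1 + sqrt(5)) + (1 - sqrt(5)) + (0)] = 10/10 = 1
Hence the multiplicities are chi_3: 1, chi_4: 1. Dimension check: dim(chi_3)*dim(chi_4) = 2*2 = 4 and sum (mult * dim) = 1*2 + 1*2 = 4.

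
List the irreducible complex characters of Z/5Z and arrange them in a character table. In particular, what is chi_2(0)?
Character table of Z/5Z (irreps indexed chi_0,...,chi_4 with chi_k(m) = zeta_5^(k*m), zeta_5 = exp(2*pi*i/5)):
  irrep \ class  {0} (size 1)  {1} (size 1)    {2} (size 1)    {3} (size 1)    {4} (size 1)  
  chi_0          1             1               1               1               1             
  chi_1          1             exp(2*I*pi/5)   exp(4*I*pi/5)   exp(-4*I*pi/5)  exp(-2*I*pi/5)
  chi_2          1             exp(4*I*pi/5)   exp(-2*I*pi/5)  exp(2*I*pi/5)   exp(-4*I*pi/5)
  chi_3          1             exp(-4*I*pi/5)  exp(2*I*pi/5)   exp(-2*I*pi/5)  exp(4*I*pi/5) 
  chi_4          1             exp(-2*I*pi/5)  exp(-4*I*pi/5)  exp(4*I*pi/5)   exp(2*I*pi/5) 

Spot check: chi_2(0) = zeta_5^(2*0) = zeta_5^0 = 1.

Argument: Z/5Z is abelian, so all 5 irreducible complex representations are 1-dimensional. They are given by chi_k(m) = zeta_5^(k*m) for k = 0,...,4. Row orthogonality: sum_m chi_k(m) conj(chi_l(m)) = 5 * [k = l].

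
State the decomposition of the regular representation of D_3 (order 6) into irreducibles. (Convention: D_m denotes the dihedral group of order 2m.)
Each irreducible V_i of dimension d_i appears with multiplicity d_i, i.e. rho_reg = (direct sum over all irreducibles V_i) d_i V_i. The irreducible dimensions for D_3 are 1, 1, 2: 2 irreducibles of dimension 1, each with multiplicity 1; 1 irreducible of dimension 2, with multiplicity 2. Total dimension 2*1*1 + 1*2*2 = 6 = |G|.

Reasoning: General theorem: in the regular representation of a finite group G, each irreducible appears with multiplicity equal to its dimension. Check: dim(rho_reg) = sum d_i^2 = 1 + 1 + 4 = 6 = |G|.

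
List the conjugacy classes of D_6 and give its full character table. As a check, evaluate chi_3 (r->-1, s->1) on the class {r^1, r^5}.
Conjugacy classes: {e} of size 1, {r^3} of size 1, {r^1, r^5} of size 2, {r^2, r^4} of size 2, {s, sr^2, ...} of size 3, {sr, sr^3, ...} of size 3.
Character table:
  irrep \ class              {e} (size 1)  {r^3} (size 1)  {r^1, r^5} (size 2)  {r^2, r^4} (size 2)  {s, sr^2, ...} (size 3)  {sr, sr^3, ...} (size 3)
  chi_1 (triv)               1             1               1                    1                    1                        1                       
  chi_2 (sign: r->1, s->-1)  1             1               1                    1                    -1                       -1                      
  chi_3 (r->-1, s->1)        1             -1              -1                   1                    1                        -1                      
  chi_4 (r->-1, s->-1)       1             -1              -1                   1                    -1                       1                       
  chi_5 (2d, j=1)            2             -2              1                    -1                   0                        0                       
  chi_6 (2d, j=2)            2             2               -1                   -1                   0                        0                       

Spot check: chi_3 (r->-1, s->1) on {r^1, r^5} = -1.

Reasoning: D_6 has order 2*6 = 12 with 6 conjugacy classes, hence 6 irreducibles. Sum of squared dims 1 + 1 + 1 + 1 + 4 + 4 = 12 = |G|. Linear characters come from the abelianisation; the 2-dimensional irreps have character r^k -> 2*cos(2*pi*j*k/6), reflections -> 0.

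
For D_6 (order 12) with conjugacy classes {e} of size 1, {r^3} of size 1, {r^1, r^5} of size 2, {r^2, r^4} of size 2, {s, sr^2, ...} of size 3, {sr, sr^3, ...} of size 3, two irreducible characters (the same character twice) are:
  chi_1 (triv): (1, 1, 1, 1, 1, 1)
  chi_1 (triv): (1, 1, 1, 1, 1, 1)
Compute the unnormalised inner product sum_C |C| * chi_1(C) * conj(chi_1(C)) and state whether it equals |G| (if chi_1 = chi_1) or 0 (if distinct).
Sum = 12 = |G| = 12; so <chi_1, chi_1> = 1 (norm-1 confirms irreducibility).

Explanation: Compute term by term over conjugacy classes (|C| * chi_1(C) * conj(chi_1(C))):
  1*(1)*conj(1) + 1*(1)*conj(1) + 2*(1)*conj(1) + 2*(1)*conj(1) + 3*(1)*conj(1) + 3*(1)*conj(1)
  = (1) + (1) + (2) + (2) + (3) + (3)
  = 12.
Dividing by |G| = 12 gives 12/12 = 1, matching the row-orthogonality relation <chi_1, chi_1> = [chi_1 = chi_1].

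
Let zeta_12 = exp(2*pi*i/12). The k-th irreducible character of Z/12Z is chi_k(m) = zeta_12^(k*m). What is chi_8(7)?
chi_8(7) = zeta_12^56 = exp(-2*I*pi/3)

Argument: chi_8(7) = zeta_12^(8*7) = zeta_12^56. Since zeta_12^12 = 1, this equals zeta_12^8 = exp(2*pi*i*8/12) = exp(-2*I*pi/3).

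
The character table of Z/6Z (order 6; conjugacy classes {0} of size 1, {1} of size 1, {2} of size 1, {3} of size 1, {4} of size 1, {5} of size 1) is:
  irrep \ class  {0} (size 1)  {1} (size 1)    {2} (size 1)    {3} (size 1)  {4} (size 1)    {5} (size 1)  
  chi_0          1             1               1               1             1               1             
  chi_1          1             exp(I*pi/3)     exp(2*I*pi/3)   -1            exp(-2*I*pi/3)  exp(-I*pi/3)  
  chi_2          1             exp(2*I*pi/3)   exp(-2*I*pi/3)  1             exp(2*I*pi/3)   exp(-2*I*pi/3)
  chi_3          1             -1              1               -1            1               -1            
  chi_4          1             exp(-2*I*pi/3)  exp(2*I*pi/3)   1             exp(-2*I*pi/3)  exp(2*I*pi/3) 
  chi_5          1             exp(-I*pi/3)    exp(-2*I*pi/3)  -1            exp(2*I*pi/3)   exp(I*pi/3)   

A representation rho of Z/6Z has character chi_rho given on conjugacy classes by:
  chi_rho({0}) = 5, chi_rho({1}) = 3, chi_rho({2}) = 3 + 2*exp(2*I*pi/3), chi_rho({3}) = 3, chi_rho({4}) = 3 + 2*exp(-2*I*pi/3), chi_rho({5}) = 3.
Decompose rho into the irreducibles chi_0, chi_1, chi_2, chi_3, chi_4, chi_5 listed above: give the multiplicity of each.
Multiplicities: chi_0: 3, chi_1: 1, chi_2: 0, chi_3: 0, chi_4: 1, chi_5: 0.

Justification: Use <chi_rho, chi> = (1/|G|) sum_C |C| * chi_rho(C) * conj(chi(C)) with |G| = 6 for each irreducible chi in the table:
  <chi_rho, chi_0> = (1/6)[1*(5)*conj(1) + 1*(3)*conj(1) + 1*(3 + 2*exp(2*I*pi/3))*conj(1) + 1*(3)*conj(1) + 1*(3 + 2*exp(-2*I*pi/3))*conj(1) + 1*(3)*conj(1)]
      = (1/6)[(5) + (3) + (3 + 2*exp(2*I*pi/3)) + (3) + (3 + 2*exp(-2*I*pi/3)) + (3)] = 18/6 = 3
  <chi_rho, chi_1> = (1/6)[1*(5)*conj(1) + 1*(3)*conj(exp(I*pi/3)) + 1*(3 + 2*exp(2*I*pi/3))*conj(exp(2*I*pi/3)) + 1*(3)*conj(-1) + 1*(3 + 2*exp(-2*I*pi/3))*conj(exp(-2*I*pi/3)) + 1*(3)*conj(exp(-I*pi/3))]
      = (1/6)[(5) + (3*exp(-I*pi/3)) + (2 + 3*exp(-2*I*pi/3)) + (-3) + (2 + 3*exp(2*I*pi/3)) + (3*exp(I*pi/3))] = 6/6 = 1
  <chi_rho, chi_2> = (1/6)[1*(5)*conj(1) + 1*(3)*conj(exp(2*I*pi/3)) + 1*(3 + 2*exp(2*I*pi/3))*conj(exp(-2*I*pi/3)) + 1*(3)*conj(1) + 1*(3 + 2*exp(-2*I*pi/3))*conj(exp(2*I*pi/3)) + 1*(3)*conj(exp(-2*I*pi/3))]
      = (1/6)[(5) + (3*exp(-2*I*pi/3) + exp(-I*pi/3) + exp(2*I*pi/3)) + (2*exp(-2*I*pi/3) + 3*exp(2*I*pi/3)) + (3) + (3*exp(-2*I*pi/3) + 2*exp(2*I*pi/3)) + (exp(-2*I*pi/3) + exp(I*pi/3) + 3*exp(2*I*pi/3))] = 0/6 = 0
  <chi_rho, chi_3> = (1/6)[1*(5)*conj(1) + 1*(3)*conj(-1) + 1*(3 + 2*exp(2*I*pi/3))*conj(1) + 1*(3)*conj(-1) + 1*(3 + 2*exp(-2*I*pi/3))*conj(1) + 1*(3)*conj(-1)]
      = (1/6)[(5) + (-3) + (3 + 2*exp(2*I*pi/3)) + (-3) + (3 + 2*exp(-2*I*pi/3)) + (-3)] = 0/6 = 0
  <chi_rho, chi_4> = (1/6)[1*(5)*conj(1) + 1*(3)*conj(exp(-2*I*pi/3)) + 1*(3 + 2*exp(2*I*pi/3))*conj(exp(2*I*pi/3)) + 1*(3)*conj(1) + 1*(3 + 2*exp(-2*I*pi/3))*conj(exp(-2*I*pi/3)) + 1*(3)*conj(exp(2*I*pi/3))]
      = (1/6)[(5) + (3*exp(2*I*pi/3)) + (2 + 3*exp(-2*I*pi/3)) + (3) + (2 + 3*exp(2*I*pi/3)) + (3*exp(-2*I*pi/3))] = 6/6 = 1
  <chi_rho, chi_5> = (1/6)[1*(5)*conj(1) + 1*(3)*conj(exp(-I*pi/3)) + 1*(3 + 2*exp(2*I*pi/3))*conj(exp(-2*I*pi/3)) + 1*(3)*conj(-1) + 1*(3 + 2*exp(-2*I*pi/3))*conj(exp(2*I*pi/3)) + 1*(3)*conj(exp(I*pi/3))]
      = (1/6)[(5) + (exp(-I*pi/3) + exp(2*I*pi/3) + 3*exp(I*pi/3)) + (2*exp(-2*I*pi/3) + 3*exp(2*I*pi/3)) + (-3) + (3*exp(-2*I*pi/3) + 2*exp(2*I*pi/3)) + (3*exp(-I*pi/3) + exp(-2*I*pi/3) + exp(I*pi/3))] = 0/6 = 0
(Exp terms are combined using exp(i*s)*conj(exp(i*t)) = exp(i*(s-t)), and sums of them are collapsed using the identity that for every m > 1 the m distinct m-th roots of unity sum to 0, e.g. 1 + exp(2*I*pi/3) + exp(-2*I*pi/3) = 0.)
Dimension check: dim(rho) = sum (mult * dim) = 3*1 + 1*1 + 0*1 + 0*1 + 1*1 + 0*1 = 5 = chi_rho(e) = 5.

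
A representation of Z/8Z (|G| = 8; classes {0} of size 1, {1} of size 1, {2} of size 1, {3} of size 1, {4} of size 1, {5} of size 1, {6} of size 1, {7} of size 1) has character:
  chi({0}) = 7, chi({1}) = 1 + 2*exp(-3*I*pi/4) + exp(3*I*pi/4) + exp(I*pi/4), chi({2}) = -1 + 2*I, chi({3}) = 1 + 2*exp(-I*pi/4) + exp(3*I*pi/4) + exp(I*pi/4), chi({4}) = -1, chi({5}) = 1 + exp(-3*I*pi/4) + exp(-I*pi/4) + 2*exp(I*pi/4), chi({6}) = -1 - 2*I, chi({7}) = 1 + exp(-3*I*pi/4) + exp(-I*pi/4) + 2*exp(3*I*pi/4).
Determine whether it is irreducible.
Not irreducible (reducible): <chi, chi> = 9 > 1.

Solution. <chi, chi> = (1/|G|) sum_C |C| * |chi(C)|^2 = (1/8)[1*|7|^2 + 1*|1 + 2*exp(-3*I*pi/4) + exp(3*I*pi/4) + exp(I*pi/4)|^2 + 1*|-1 + 2*I|^2 + 1*|1 + 2*exp(-I*pi/4) + exp(3*I*pi/4) + exp(I*pi/4)|^2 + 1*|-1|^2 + 1*|1 + exp(-3*I*pi/4) + exp(-I*pi/4) + 2*exp(I*pi/4)|^2 + 1*|-1 - 2*I|^2 + 1*|1 + exp(-3*I*pi/4) + exp(-I*pi/4) + 2*exp(3*I*pi/4)|^2]
  = (1/8)[(49) + (3 + 3*exp(-3*I*pi/4) + exp(-I*pi/4) + exp(I*pi/4) + 3*exp(3*I*pi/4)) + (5) + (3 + 3*exp(-I*pi/4) + exp(-3*I*pi/4) + exp(3*I*pi/4) + 3*exp(I*pi/4)) + (1) + (3 + 3*exp(-I*pi/4) + exp(-3*I*pi/4) + exp(3*I*pi/4) + 3*exp(I*pi/4)) + (5) + (3 + 3*exp(-3*I*pi/4) + exp(-I*pi/4) + exp(I*pi/4) + 3*exp(3*I*pi/4))] = 72/8 = 9.
(Exp terms are combined using exp(i*s)*conj(exp(i*t)) = exp(i*(s-t)), and sums of them are collapsed using the identity that for every m > 1 the m distinct m-th roots of unity sum to 0, e.g. 1 + exp(2*I*pi/3) + exp(-2*I*pi/3) = 0.)
A character is irreducible iff <chi, chi> = 1, so this representation is reducible.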